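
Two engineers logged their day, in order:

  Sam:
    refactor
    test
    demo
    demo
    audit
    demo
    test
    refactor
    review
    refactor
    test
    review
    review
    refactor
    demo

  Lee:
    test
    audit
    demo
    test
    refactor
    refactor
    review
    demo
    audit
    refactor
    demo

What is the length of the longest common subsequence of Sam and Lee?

One common subsequence of length 9: test at Sam[2]=Lee[1] → audit at Sam[5]=Lee[2] → demo at Sam[6]=Lee[3] → test at Sam[7]=Lee[4] → refactor at Sam[8]=Lee[5] → refactor at Sam[10]=Lee[6] → review at Sam[12]=Lee[7] → refactor at Sam[14]=Lee[10] → demo at Sam[15]=Lee[11]. Since dp[15][11] = 9, nothing longer is possible.

9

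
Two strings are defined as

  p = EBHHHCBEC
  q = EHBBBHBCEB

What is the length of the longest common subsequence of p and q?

Pick E (p #1, q #1) → B (p #2, q #5) → H (p #3, q #6) → C (p #6, q #8) → B (p #7, q #10); all 5 characters appear in both, in order. Since dp[9][10] = 5, nothing longer is possible.

5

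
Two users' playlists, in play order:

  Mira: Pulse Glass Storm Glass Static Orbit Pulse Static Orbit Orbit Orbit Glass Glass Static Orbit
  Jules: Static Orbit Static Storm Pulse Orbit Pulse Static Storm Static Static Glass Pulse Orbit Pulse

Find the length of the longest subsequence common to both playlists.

6

Match Pulse [1,7], then Storm [3,9], then Static [5,10], then Static [8,11], then Glass [12,12], then Orbit [15,14] — 6 songs in the same relative order in both. dp[15][15] = 6 confirms this is the maximum.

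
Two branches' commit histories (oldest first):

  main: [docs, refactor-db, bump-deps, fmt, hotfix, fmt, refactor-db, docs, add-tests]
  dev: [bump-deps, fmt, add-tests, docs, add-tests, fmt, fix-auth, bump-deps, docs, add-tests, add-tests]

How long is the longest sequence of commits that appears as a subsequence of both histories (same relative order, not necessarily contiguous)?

5

Pick bump-deps (main #3, dev #1) → fmt (main #4, dev #2) → fmt (main #6, dev #6) → docs (main #8, dev #9) → add-tests (main #9, dev #11); all 5 commits appear in both, in order. dp[9][11] = 5 confirms this is the maximum.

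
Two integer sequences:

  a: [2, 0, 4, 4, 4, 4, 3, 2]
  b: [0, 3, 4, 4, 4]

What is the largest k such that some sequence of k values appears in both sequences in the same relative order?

Pick 0 [2,1], 4 [4,3], 4 [5,4], 4 [6,5]; all 4 values appear in both, in order. dp[8][5] = 4 confirms this is the maximum.

4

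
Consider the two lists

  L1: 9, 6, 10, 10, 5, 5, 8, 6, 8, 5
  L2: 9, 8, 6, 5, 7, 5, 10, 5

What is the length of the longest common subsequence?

5

Pick 9 (L1 #1, L2 #1), then 6 (L1 #2, L2 #3), then 5 (L1 #5, L2 #4), then 5 (L1 #6, L2 #6), then 5 (L1 #10, L2 #8); all 5 values appear in both, in order. Since dp[10][8] = 5, nothing longer is possible.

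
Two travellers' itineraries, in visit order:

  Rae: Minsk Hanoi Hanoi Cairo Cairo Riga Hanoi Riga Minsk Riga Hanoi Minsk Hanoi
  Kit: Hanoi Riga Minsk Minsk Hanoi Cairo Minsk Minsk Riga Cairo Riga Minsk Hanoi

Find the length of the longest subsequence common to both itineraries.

Pick Minsk at Rae[1]=Kit[4]; then Hanoi at Rae[3]=Kit[5]; then Cairo at Rae[4]=Kit[6]; then Cairo at Rae[5]=Kit[10]; then Riga at Rae[10]=Kit[11]; then Minsk at Rae[12]=Kit[12]; then Hanoi at Rae[13]=Kit[13]; all 7 stops appear in both, in order. The LCS DP gives dp[13][13] = 7, so this is optimal.

7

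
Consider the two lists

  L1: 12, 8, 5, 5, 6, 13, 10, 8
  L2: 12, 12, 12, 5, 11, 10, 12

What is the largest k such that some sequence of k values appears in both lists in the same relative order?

3

Let dp[i][j] be the LCS length of the first i values of L1 and the first j values of L2. dp[i][j] = dp[i-1][j-1]+1 when the i-th and j-th values match, else max(dp[i-1][j], dp[i][j-1]).
    · 12 12 12  5 11 10 12
 ·  0  0  0  0  0  0  0  0
12  0  1  1  1  1  1  1  1
 8  0  1  1  1  1  1  1  1
 5  0  1  1  1  2  2  2  2
 5  0  1  1  1  2  2  2  2
 6  0  1  1  1  2  2  2  2
13  0  1  1  1  2  2  2  2
10  0  1  1  1  2  2  3  3
 8  0  1  1  1  2  2  3  3
dp[8][7] = 3. One LCS (by backtracking along matches): 12, 5, 10.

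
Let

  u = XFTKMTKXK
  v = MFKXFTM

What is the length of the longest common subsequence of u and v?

One common subsequence of length 4: X [1,4]; then F [2,5]; then T [3,6]; then M [5,7], and the DP table's final entry dp[9][7] is also 4, so no common subsequence is longer.

4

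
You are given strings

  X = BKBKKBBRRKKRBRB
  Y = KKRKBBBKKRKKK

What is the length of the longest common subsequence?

Pick K [2,1] → K [4,2] → K [5,4] → B [6,6] → B [7,7] → R [8,10] → K [10,12] → K [11,13]; all 8 characters appear in both, in order. dp[15][13] = 8 confirms this is the maximum.

8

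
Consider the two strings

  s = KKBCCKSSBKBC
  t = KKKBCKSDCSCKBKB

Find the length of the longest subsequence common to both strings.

10

Pick K (s #1, t #2); then K (s #2, t #3); then B (s #3, t #4); then C (s #5, t #5); then K (s #6, t #6); then S (s #7, t #7); then S (s #8, t #10); then B (s #9, t #13); then K (s #10, t #14); then B (s #11, t #15); all 10 characters appear in both, in order. The LCS DP gives dp[12][15] = 10, so this is optimal.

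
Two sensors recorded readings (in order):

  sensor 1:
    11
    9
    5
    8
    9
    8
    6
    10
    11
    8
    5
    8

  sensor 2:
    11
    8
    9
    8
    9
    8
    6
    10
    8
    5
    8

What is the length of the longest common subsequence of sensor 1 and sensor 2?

10

One common subsequence of length 10: 11 at sensor 1[1]=sensor 2[1]; then 9 at sensor 1[2]=sensor 2[3]; then 8 at sensor 1[4]=sensor 2[4]; then 9 at sensor 1[5]=sensor 2[5]; then 8 at sensor 1[6]=sensor 2[6]; then 6 at sensor 1[7]=sensor 2[7]; then 10 at sensor 1[8]=sensor 2[8]; then 8 at sensor 1[10]=sensor 2[9]; then 5 at sensor 1[11]=sensor 2[10]; then 8 at sensor 1[12]=sensor 2[11]. The LCS DP gives dp[12][11] = 10, so this is optimal.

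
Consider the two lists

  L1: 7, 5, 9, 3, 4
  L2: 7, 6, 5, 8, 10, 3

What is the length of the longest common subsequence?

Match 7 (L1 #1, L2 #1), then 5 (L1 #2, L2 #3), then 3 (L1 #4, L2 #6) — 3 values in the same relative order in both. The LCS DP gives dp[5][6] = 3, so this is optimal.

3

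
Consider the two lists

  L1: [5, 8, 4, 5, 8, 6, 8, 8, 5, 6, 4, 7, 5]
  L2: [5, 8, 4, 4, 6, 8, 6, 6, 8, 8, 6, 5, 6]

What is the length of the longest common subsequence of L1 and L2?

9

Taking 5 at L1[1]=L2[1] → 8 at L1[2]=L2[2] → 4 at L1[3]=L2[4] → 8 at L1[5]=L2[6] → 6 at L1[6]=L2[8] → 8 at L1[7]=L2[9] → 8 at L1[8]=L2[10] → 5 at L1[9]=L2[12] → 6 at L1[10]=L2[13] gives a common subsequence of length 9. Since dp[13][13] = 9, nothing longer is possible.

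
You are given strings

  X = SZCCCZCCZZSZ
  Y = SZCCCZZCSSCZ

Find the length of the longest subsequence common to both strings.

9

Let dp[i][j] be the LCS length of the first i characters of X and the first j characters of Y. dp[i][j] = dp[i-1][j-1]+1 when the i-th and j-th characters match, else max(dp[i-1][j], dp[i][j-1]).
    ·  S  Z  C  C  C  Z  Z  C  S  S  C  Z
 ·  0  0  0  0  0  0  0  0  0  0  0  0  0
 S  0  1  1  1  1  1  1  1  1  1  1  1  1
 Z  0  1  2  2  2  2  2  2  2  2  2  2  2
 C  0  1  2  3  3  3  3  3  3  3  3  3  3
 C  0  1  2  3  4  4  4  4  4  4  4  4  4
 C  0  1  2  3  4  5  5  5  5  5  5  5  5
 Z  0  1  2  3  4  5  6  6  6  6  6  6  6
 C  0  1  2  3  4  5  6  6  7  7  7  7  7
 C  0  1  2  3  4  5  6  6  7  7  7  8  8
 Z  0  1  2  3  4  5  6  7  7  7  7  8  9
 Z  0  1  2  3  4  5  6  7  7  7  7  8  9
 S  0  1  2  3  4  5  6  7  7  8  8  8  9
 Z  0  1  2  3  4  5  6  7  7  8  8  8  9
dp[12][12] = 9. One LCS (by backtracking along matches): SZCCCZCCZ.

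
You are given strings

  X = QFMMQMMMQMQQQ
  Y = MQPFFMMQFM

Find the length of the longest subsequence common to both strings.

6

One common subsequence of length 6: Q at X[1]=Y[2]; then F at X[2]=Y[5]; then M at X[3]=Y[6]; then M at X[4]=Y[7]; then Q at X[5]=Y[8]; then M at X[10]=Y[10]. dp[13][10] = 6 confirms this is the maximum.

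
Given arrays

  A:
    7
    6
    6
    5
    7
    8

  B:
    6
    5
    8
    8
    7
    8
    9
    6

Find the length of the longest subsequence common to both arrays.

4

Let dp[i][j] be the LCS length of the first i values of A and the first j values of B. dp[i][j] = dp[i-1][j-1]+1 when the i-th and j-th values match, else max(dp[i-1][j], dp[i][j-1]).
    ·  6  5  8  8  7  8  9  6
 ·  0  0  0  0  0  0  0  0  0
 7  0  0  0  0  0  1  1  1  1
 6  0  1  1  1  1  1  1  1  2
 6  0  1  1  1  1  1  1  1  2
 5  0  1  2  2  2  2  2  2  2
 7  0  1  2  2  2  3  3  3  3
 8  0  1  2  3  3  3  4  4  4
dp[6][8] = 4. One LCS (by backtracking along matches): 6, 5, 7, 8.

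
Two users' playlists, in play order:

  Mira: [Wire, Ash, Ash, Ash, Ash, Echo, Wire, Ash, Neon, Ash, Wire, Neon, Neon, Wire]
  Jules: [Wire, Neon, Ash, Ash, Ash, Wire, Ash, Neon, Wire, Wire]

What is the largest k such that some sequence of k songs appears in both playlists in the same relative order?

9

One common subsequence of length 9: Wire (Mira #1, Jules #1); then Ash (Mira #3, Jules #3); then Ash (Mira #4, Jules #4); then Ash (Mira #5, Jules #5); then Wire (Mira #7, Jules #6); then Ash (Mira #8, Jules #7); then Neon (Mira #9, Jules #8); then Wire (Mira #11, Jules #9); then Wire (Mira #14, Jules #10). Since dp[14][10] = 9, nothing longer is possible.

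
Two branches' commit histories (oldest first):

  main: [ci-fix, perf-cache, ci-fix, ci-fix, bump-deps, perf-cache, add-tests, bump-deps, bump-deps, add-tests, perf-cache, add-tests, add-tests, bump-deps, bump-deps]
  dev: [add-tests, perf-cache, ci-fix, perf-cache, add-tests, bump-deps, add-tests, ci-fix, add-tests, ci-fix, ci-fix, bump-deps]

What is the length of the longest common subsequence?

8

Match perf-cache (main #2, dev #2); then ci-fix (main #4, dev #3); then perf-cache (main #6, dev #4); then add-tests (main #7, dev #5); then bump-deps (main #9, dev #6); then add-tests (main #10, dev #7); then add-tests (main #12, dev #9); then bump-deps (main #15, dev #12) — 8 commits in the same relative order in both, and the DP table's final entry dp[15][12] is also 8, so no common subsequence is longer.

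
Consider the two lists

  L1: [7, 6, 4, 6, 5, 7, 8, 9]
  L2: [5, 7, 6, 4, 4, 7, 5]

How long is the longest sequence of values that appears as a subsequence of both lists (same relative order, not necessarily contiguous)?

4

Match 7 at L1[1]=L2[2], then 6 at L1[2]=L2[3], then 4 at L1[3]=L2[5], then 5 at L1[5]=L2[7] — 4 values in the same relative order in both, and the DP table's final entry dp[8][7] is also 4, so no common subsequence is longer.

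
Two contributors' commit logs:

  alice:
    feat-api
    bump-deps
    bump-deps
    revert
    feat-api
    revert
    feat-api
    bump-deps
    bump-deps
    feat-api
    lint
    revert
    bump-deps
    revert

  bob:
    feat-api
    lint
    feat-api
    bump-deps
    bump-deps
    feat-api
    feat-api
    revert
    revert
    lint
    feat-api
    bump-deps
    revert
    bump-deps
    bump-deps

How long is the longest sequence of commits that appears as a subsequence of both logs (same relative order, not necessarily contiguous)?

Match feat-api (alice #1, bob #3), bump-deps (alice #2, bob #4), bump-deps (alice #3, bob #5), revert (alice #4, bob #8), revert (alice #6, bob #9), feat-api (alice #7, bob #11), bump-deps (alice #8, bob #12), bump-deps (alice #9, bob #14), bump-deps (alice #13, bob #15) — 9 commits in the same relative order in both, and the DP table's final entry dp[14][15] is also 9, so no common subsequence is longer.

9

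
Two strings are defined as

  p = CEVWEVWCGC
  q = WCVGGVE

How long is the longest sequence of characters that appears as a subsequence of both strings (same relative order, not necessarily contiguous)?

Pick C at p[1]=q[2] → V at p[3]=q[6] → E at p[5]=q[7]; all 3 characters appear in both, in order. The LCS DP gives dp[10][7] = 3, so this is optimal.

3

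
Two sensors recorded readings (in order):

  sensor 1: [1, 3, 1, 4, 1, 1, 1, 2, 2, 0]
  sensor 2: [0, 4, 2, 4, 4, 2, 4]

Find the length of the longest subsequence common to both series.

3

One common subsequence of length 3: 4 at sensor 1[4]=sensor 2[2], 2 at sensor 1[8]=sensor 2[3], 2 at sensor 1[9]=sensor 2[6], and the DP table's final entry dp[10][7] is also 3, so no common subsequence is longer.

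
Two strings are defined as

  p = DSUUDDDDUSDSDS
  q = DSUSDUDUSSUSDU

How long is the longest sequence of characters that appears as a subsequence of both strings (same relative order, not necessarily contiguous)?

Pick D at p[1]=q[1] → S at p[2]=q[2] → U at p[3]=q[3] → U at p[4]=q[6] → D at p[8]=q[7] → U at p[9]=q[8] → S at p[10]=q[10] → S at p[12]=q[12] → D at p[13]=q[13]; all 9 characters appear in both, in order, and the DP table's final entry dp[14][14] is also 9, so no common subsequence is longer.

9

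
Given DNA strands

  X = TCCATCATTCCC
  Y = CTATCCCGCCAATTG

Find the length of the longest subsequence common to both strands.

7

One common subsequence of length 7: T (X #1, Y #4) → C (X #2, Y #9) → C (X #3, Y #10) → A (X #4, Y #11) → A (X #7, Y #12) → T (X #8, Y #13) → T (X #9, Y #14), and the DP table's final entry dp[12][15] is also 7, so no common subsequence is longer.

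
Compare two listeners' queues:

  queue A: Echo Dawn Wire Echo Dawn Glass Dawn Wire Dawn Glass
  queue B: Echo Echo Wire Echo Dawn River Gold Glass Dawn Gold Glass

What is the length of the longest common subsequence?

7

Taking Echo (queue A #1, queue B #2) → Wire (queue A #3, queue B #3) → Echo (queue A #4, queue B #4) → Dawn (queue A #5, queue B #5) → Glass (queue A #6, queue B #8) → Dawn (queue A #7, queue B #9) → Glass (queue A #10, queue B #11) gives a common subsequence of length 7. The LCS DP gives dp[10][11] = 7, so this is optimal.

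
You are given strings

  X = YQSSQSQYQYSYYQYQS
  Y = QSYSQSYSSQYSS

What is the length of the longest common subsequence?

10

One common subsequence of length 10: Q at X[2]=Y[1], then S at X[3]=Y[2], then S at X[4]=Y[4], then Q at X[5]=Y[5], then S at X[6]=Y[6], then Y at X[8]=Y[7], then Q at X[9]=Y[10], then Y at X[10]=Y[11], then S at X[11]=Y[12], then S at X[17]=Y[13]. Since dp[17][13] = 10, nothing longer is possible.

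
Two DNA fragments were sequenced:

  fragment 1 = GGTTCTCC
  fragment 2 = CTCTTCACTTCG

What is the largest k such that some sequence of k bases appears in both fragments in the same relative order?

Taking T [3,4] → T [4,5] → C [5,8] → T [6,10] → C [7,11] gives a common subsequence of length 5. dp[8][12] = 5 confirms this is the maximum.

5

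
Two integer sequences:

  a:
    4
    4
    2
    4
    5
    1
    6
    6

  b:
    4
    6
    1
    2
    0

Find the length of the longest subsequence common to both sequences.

Let dp[i][j] be the LCS length of the first i values of a and the first j values of b. dp[i][j] = dp[i-1][j-1]+1 when the i-th and j-th values match, else max(dp[i-1][j], dp[i][j-1]).
    ·  4  6  1  2  0
 ·  0  0  0  0  0  0
 4  0  1  1  1  1  1
 4  0  1  1  1  1  1
 2  0  1  1  1  2  2
 4  0  1  1  1  2  2
 5  0  1  1  1  2  2
 1  0  1  1  2  2  2
 6  0  1  2  2  2  2
 6  0  1  2  2  2  2
dp[8][5] = 2. One LCS (by backtracking along matches): 4, 2.

2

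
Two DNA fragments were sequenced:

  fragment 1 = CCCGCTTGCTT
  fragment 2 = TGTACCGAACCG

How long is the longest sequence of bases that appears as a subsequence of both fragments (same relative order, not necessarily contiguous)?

Let dp[i][j] be the LCS length of the first i bases of fragment 1 and the first j bases of fragment 2. dp[i][j] = dp[i-1][j-1]+1 when the i-th and j-th bases match, else max(dp[i-1][j], dp[i][j-1]).
    ·  T  G  T  A  C  C  G  A  A  C  C  G
 ·  0  0  0  0  0  0  0  0  0  0  0  0  0
 C  0  0  0  0  0  1  1  1  1  1  1  1  1
 C  0  0  0  0  0  1  2  2  2  2  2  2  2
 C  0  0  0  0  0  1  2  2  2  2  3  3  3
 G  0  0  1  1  1  1  2  3  3  3  3  3  4
 C  0  0  1  1  1  2  2  3  3  3  4  4  4
 T  0  1  1  2  2  2  2  3  3  3  4  4  4
 T  0  1  1  2  2  2  2  3  3  3  4  4  4
 G  0  1  2  2  2  2  2  3  3  3  4  4  5
 C  0  1  2  2  2  3  3  3  3  3  4  5  5
 T  0  1  2  3  3  3  3  3  3  3  4  5  5
 T  0  1  2  3  3  3  3  3  3  3  4  5  5
dp[11][12] = 5. One LCS (by backtracking along matches): CCCCG.

5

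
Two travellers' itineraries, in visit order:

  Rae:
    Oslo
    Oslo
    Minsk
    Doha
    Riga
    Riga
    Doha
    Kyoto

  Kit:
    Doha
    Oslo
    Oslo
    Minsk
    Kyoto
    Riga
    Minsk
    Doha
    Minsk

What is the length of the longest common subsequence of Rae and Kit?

One common subsequence of length 5: Oslo at Rae[1]=Kit[2]; then Oslo at Rae[2]=Kit[3]; then Minsk at Rae[3]=Kit[4]; then Riga at Rae[5]=Kit[6]; then Doha at Rae[7]=Kit[8], and the DP table's final entry dp[8][9] is also 5, so no common subsequence is longer.

5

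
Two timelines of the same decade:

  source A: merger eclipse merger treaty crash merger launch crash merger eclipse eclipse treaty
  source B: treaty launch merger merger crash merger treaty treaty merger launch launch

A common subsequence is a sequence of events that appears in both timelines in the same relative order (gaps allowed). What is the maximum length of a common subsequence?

One common subsequence of length 5: merger at source A[1]=source B[4] → merger at source A[3]=source B[6] → treaty at source A[4]=source B[8] → merger at source A[6]=source B[9] → launch at source A[7]=source B[11], and the DP table's final entry dp[12][11] is also 5, so no common subsequence is longer.

5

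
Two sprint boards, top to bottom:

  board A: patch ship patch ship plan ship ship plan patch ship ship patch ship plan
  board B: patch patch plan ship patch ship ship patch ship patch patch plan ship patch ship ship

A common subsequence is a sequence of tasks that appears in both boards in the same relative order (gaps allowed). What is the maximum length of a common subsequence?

10

Taking patch at board A[1]=board B[2]; then ship at board A[2]=board B[4]; then patch at board A[3]=board B[5]; then ship at board A[4]=board B[6]; then ship at board A[6]=board B[7]; then ship at board A[7]=board B[9]; then plan at board A[8]=board B[12]; then patch at board A[9]=board B[14]; then ship at board A[11]=board B[15]; then ship at board A[13]=board B[16] gives a common subsequence of length 10. The LCS DP gives dp[14][16] = 10, so this is optimal.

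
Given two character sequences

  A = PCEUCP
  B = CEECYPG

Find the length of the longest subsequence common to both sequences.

4

Pick C at A[2]=B[1], E at A[3]=B[3], C at A[5]=B[4], P at A[6]=B[6]; all 4 characters appear in both, in order. dp[6][7] = 4 confirms this is the maximum.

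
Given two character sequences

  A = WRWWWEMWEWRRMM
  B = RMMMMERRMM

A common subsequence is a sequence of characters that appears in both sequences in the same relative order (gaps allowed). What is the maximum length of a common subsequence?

Taking R (A #2, B #1); then M (A #7, B #5); then E (A #9, B #6); then R (A #11, B #7); then R (A #12, B #8); then M (A #13, B #9); then M (A #14, B #10) gives a common subsequence of length 7. dp[14][10] = 7 confirms this is the maximum.

7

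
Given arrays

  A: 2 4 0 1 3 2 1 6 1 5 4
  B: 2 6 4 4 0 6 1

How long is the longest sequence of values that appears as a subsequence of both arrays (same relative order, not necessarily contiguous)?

One common subsequence of length 5: 2 [1,1] → 4 [2,4] → 0 [3,5] → 6 [8,6] → 1 [9,7], and the DP table's final entry dp[11][7] is also 5, so no common subsequence is longer.

5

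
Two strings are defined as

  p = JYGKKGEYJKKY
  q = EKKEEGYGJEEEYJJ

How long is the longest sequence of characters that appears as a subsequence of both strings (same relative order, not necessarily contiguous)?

6

Taking K (p #4, q #2), then K (p #5, q #3), then G (p #6, q #8), then E (p #7, q #12), then Y (p #8, q #13), then J (p #9, q #15) gives a common subsequence of length 6. Since dp[12][15] = 6, nothing longer is possible.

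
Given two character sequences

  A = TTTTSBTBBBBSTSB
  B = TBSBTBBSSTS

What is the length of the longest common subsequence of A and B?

Taking T (A #1, B #1) → S (A #5, B #3) → B (A #6, B #4) → T (A #7, B #5) → B (A #8, B #6) → B (A #9, B #7) → S (A #12, B #9) → T (A #13, B #10) → S (A #14, B #11) gives a common subsequence of length 9, and the DP table's final entry dp[15][11] is also 9, so no common subsequence is longer.

9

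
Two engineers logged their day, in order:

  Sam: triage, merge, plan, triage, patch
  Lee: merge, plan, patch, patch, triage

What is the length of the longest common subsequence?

Taking merge (Sam #2, Lee #1); then plan (Sam #3, Lee #2); then triage (Sam #4, Lee #5) gives a common subsequence of length 3. The LCS DP gives dp[5][5] = 3, so this is optimal.

3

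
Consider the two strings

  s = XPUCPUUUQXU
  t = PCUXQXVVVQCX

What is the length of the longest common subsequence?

5

Let dp[i][j] be the LCS length of the first i characters of s and the first j characters of t. dp[i][j] = dp[i-1][j-1]+1 when the i-th and j-th characters match, else max(dp[i-1][j], dp[i][j-1]).
    ·  P  C  U  X  Q  X  V  V  V  Q  C  X
 ·  0  0  0  0  0  0  0  0  0  0  0  0  0
 X  0  0  0  0  1  1  1  1  1  1  1  1  1
 P  0  1  1  1  1  1  1  1  1  1  1  1  1
 U  0  1  1  2  2  2  2  2  2  2  2  2  2
 C  0  1  2  2  2  2  2  2  2  2  2  3  3
 P  0  1  2  2  2  2  2  2  2  2  2  3  3
 U  0  1  2  3  3  3  3  3  3  3  3  3  3
 U  0  1  2  3  3  3  3  3  3  3  3  3  3
 U  0  1  2  3  3  3  3  3  3  3  3  3  3
 Q  0  1  2  3  3  4  4  4  4  4  4  4  4
 X  0  1  2  3  4  4  5  5  5  5  5  5  5
 U  0  1  2  3  4  4  5  5  5  5  5  5  5
dp[11][12] = 5. One LCS (by backtracking along matches): PCUQX.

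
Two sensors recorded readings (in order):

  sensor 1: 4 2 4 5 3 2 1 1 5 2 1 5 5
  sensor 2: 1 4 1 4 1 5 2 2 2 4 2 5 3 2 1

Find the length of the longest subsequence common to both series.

Match 4 (sensor 1 #1, sensor 2 #4) → 2 (sensor 1 #2, sensor 2 #9) → 4 (sensor 1 #3, sensor 2 #10) → 5 (sensor 1 #4, sensor 2 #12) → 3 (sensor 1 #5, sensor 2 #13) → 2 (sensor 1 #10, sensor 2 #14) → 1 (sensor 1 #11, sensor 2 #15) — 7 values in the same relative order in both. Since dp[13][15] = 7, nothing longer is possible.

7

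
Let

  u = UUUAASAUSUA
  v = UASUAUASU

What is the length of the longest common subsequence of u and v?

7

Match U [3,1]; then A [5,2]; then S [6,3]; then A [7,5]; then U [8,6]; then S [9,8]; then U [10,9] — 7 characters in the same relative order in both. The LCS DP gives dp[11][9] = 7, so this is optimal.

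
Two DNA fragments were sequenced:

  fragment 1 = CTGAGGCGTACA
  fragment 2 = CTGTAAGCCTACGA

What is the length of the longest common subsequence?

10

One common subsequence of length 10: C at fragment 1[1]=fragment 2[1] → T at fragment 1[2]=fragment 2[2] → G at fragment 1[3]=fragment 2[3] → A at fragment 1[4]=fragment 2[6] → G at fragment 1[5]=fragment 2[7] → C at fragment 1[7]=fragment 2[9] → T at fragment 1[9]=fragment 2[10] → A at fragment 1[10]=fragment 2[11] → C at fragment 1[11]=fragment 2[12] → A at fragment 1[12]=fragment 2[14], and the DP table's final entry dp[12][14] is also 10, so no common subsequence is longer.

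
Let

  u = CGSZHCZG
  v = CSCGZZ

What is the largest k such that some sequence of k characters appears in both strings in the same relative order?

One common subsequence of length 4: C (u #1, v #3) → G (u #2, v #4) → Z (u #4, v #5) → Z (u #7, v #6), and the DP table's final entry dp[8][6] is also 4, so no common subsequence is longer.

4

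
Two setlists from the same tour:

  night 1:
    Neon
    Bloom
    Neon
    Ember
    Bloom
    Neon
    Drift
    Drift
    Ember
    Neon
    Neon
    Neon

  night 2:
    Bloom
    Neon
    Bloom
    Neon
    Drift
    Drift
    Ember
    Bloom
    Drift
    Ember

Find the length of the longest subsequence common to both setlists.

Taking Neon [1,2]; then Bloom [2,3]; then Neon [3,4]; then Ember [4,7]; then Bloom [5,8]; then Drift [8,9]; then Ember [9,10] gives a common subsequence of length 7. dp[12][10] = 7 confirms this is the maximum.

7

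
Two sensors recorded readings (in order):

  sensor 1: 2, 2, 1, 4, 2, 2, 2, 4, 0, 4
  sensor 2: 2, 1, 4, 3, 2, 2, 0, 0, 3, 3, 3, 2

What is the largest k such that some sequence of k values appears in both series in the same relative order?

6

Let dp[i][j] be the LCS length of the first i values of sensor 1 and the first j values of sensor 2. dp[i][j] = dp[i-1][j-1]+1 when the i-th and j-th values match, else max(dp[i-1][j], dp[i][j-1]).
    ·  2  1  4  3  2  2  0  0  3  3  3  2
 ·  0  0  0  0  0  0  0  0  0  0  0  0  0
 2  0  1  1  1  1  1  1  1  1  1  1  1  1
 2  0  1  1  1  1  2  2  2  2  2  2  2  2
 1  0  1  2  2  2  2  2  2  2  2  2  2  2
 4  0  1  2  3  3  3  3  3  3  3  3  3  3
 2  0  1  2  3  3  4  4  4  4  4  4  4  4
 2  0  1  2  3  3  4  5  5  5  5  5  5  5
 2  0  1  2  3  3  4  5  5  5  5  5  5  6
 4  0  1  2  3  3  4  5  5  5  5  5  5  6
 0  0  1  2  3  3  4  5  6  6  6  6  6  6
 4  0  1  2  3  3  4  5  6  6  6  6  6  6
dp[10][12] = 6. One LCS (by backtracking along matches): 2, 1, 4, 2, 2, 2.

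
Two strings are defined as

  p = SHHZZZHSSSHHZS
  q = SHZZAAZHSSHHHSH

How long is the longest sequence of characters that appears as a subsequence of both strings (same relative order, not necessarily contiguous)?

One common subsequence of length 11: S (p #1, q #1) → H (p #3, q #2) → Z (p #4, q #3) → Z (p #5, q #4) → Z (p #6, q #7) → H (p #7, q #8) → S (p #8, q #9) → S (p #9, q #10) → H (p #11, q #12) → H (p #12, q #13) → S (p #14, q #14). The LCS DP gives dp[14][15] = 11, so this is optimal.

11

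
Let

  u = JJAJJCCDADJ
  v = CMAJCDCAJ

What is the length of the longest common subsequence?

6

Match A (u #3, v #3), then J (u #5, v #4), then C (u #6, v #5), then C (u #7, v #7), then A (u #9, v #8), then J (u #11, v #9) — 6 characters in the same relative order in both. The LCS DP gives dp[11][9] = 6, so this is optimal.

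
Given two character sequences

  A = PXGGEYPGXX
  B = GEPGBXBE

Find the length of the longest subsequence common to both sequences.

Pick G at A[4]=B[1], E at A[5]=B[2], P at A[7]=B[3], G at A[8]=B[4], X at A[9]=B[6]; all 5 characters appear in both, in order. The LCS DP gives dp[10][8] = 5, so this is optimal.

5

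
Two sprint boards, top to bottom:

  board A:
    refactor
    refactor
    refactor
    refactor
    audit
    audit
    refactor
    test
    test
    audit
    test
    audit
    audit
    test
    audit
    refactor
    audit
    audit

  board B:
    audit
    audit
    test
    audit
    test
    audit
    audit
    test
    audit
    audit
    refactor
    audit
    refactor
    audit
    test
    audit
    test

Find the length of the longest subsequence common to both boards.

Taking audit at board A[5]=board B[1]; then audit at board A[6]=board B[2]; then test at board A[8]=board B[3]; then test at board A[9]=board B[5]; then audit at board A[10]=board B[7]; then test at board A[11]=board B[8]; then audit at board A[12]=board B[9]; then audit at board A[13]=board B[10]; then audit at board A[15]=board B[12]; then refactor at board A[16]=board B[13]; then audit at board A[17]=board B[14]; then audit at board A[18]=board B[16] gives a common subsequence of length 12. The LCS DP gives dp[18][17] = 12, so this is optimal.

12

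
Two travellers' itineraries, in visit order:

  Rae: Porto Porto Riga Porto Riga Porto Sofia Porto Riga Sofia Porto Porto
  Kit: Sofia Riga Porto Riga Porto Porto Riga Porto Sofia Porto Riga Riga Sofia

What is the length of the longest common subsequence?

9

One common subsequence of length 9: Porto at Rae[1]=Kit[3], then Porto at Rae[2]=Kit[5], then Porto at Rae[4]=Kit[6], then Riga at Rae[5]=Kit[7], then Porto at Rae[6]=Kit[8], then Sofia at Rae[7]=Kit[9], then Porto at Rae[8]=Kit[10], then Riga at Rae[9]=Kit[12], then Sofia at Rae[10]=Kit[13], and the DP table's final entry dp[12][13] is also 9, so no common subsequence is longer.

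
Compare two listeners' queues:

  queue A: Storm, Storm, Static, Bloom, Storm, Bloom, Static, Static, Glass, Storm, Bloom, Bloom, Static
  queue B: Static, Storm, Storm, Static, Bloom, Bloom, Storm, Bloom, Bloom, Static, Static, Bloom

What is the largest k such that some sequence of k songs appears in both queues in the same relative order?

One common subsequence of length 9: Storm (queue A #1, queue B #2), Storm (queue A #2, queue B #3), Static (queue A #3, queue B #4), Bloom (queue A #4, queue B #6), Storm (queue A #5, queue B #7), Bloom (queue A #6, queue B #9), Static (queue A #7, queue B #10), Static (queue A #8, queue B #11), Bloom (queue A #12, queue B #12). Since dp[13][12] = 9, nothing longer is possible.

9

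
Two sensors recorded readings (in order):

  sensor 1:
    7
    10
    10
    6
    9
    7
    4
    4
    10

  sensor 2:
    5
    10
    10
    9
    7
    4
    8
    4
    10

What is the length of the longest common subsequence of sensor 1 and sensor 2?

Let dp[i][j] be the LCS length of the first i values of sensor 1 and the first j values of sensor 2. dp[i][j] = dp[i-1][j-1]+1 when the i-th and j-th values match, else max(dp[i-1][j], dp[i][j-1]).
    ·  5 10 10  9  7  4  8  4 10
 ·  0  0  0  0  0  0  0  0  0  0
 7  0  0  0  0  0  1  1  1  1  1
10  0  0  1  1  1  1  1  1  1  2
10  0  0  1  2  2  2  2  2  2  2
 6  0  0  1  2  2  2  2  2  2  2
 9  0  0  1  2  3  3  3  3  3  3
 7  0  0  1  2  3  4  4  4  4  4
 4  0  0  1  2  3  4  5  5  5  5
 4  0  0  1  2  3  4  5  5  6  6
10  0  0  1  2  3  4  5  5  6  7
dp[9][9] = 7. One LCS (by backtracking along matches): 10, 10, 9, 7, 4, 4, 10.

7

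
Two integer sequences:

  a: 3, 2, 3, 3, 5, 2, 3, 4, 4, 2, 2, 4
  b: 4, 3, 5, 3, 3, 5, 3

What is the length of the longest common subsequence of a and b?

5

Pick 3 at a[1]=b[2]; then 3 at a[3]=b[4]; then 3 at a[4]=b[5]; then 5 at a[5]=b[6]; then 3 at a[7]=b[7]; all 5 values appear in both, in order. dp[12][7] = 5 confirms this is the maximum.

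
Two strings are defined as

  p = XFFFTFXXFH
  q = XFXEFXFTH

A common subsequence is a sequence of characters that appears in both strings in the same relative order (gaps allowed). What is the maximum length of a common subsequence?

Let dp[i][j] be the LCS length of the first i characters of p and the first j characters of q. dp[i][j] = dp[i-1][j-1]+1 when the i-th and j-th characters match, else max(dp[i-1][j], dp[i][j-1]).
    ·  X  F  X  E  F  X  F  T  H
 ·  0  0  0  0  0  0  0  0  0  0
 X  0  1  1  1  1  1  1  1  1  1
 F  0  1  2  2  2  2  2  2  2  2
 F  0  1  2  2  2  3  3  3  3  3
 F  0  1  2  2  2  3  3  4  4  4
 T  0  1  2  2  2  3  3  4  5  5
 F  0  1  2  2  2  3  3  4  5  5
 X  0  1  2  3  3  3  4  4  5  5
 X  0  1  2  3  3  3  4  4  5  5
 F  0  1  2  3  3  4  4  5  5  5
 H  0  1  2  3  3  4  4  5  5  6
dp[10][9] = 6. One LCS (by backtracking along matches): XFFFTH.

6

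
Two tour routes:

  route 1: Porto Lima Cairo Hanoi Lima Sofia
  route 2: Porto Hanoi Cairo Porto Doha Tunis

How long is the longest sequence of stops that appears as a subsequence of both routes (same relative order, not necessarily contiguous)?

2

Pick Porto (route 1 #1, route 2 #1), then Cairo (route 1 #3, route 2 #3); all 2 stops appear in both, in order. The LCS DP gives dp[6][6] = 2, so this is optimal.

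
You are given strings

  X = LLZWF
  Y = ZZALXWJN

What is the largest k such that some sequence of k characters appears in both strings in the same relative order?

2

Taking L (X #1, Y #4), then W (X #4, Y #6) gives a common subsequence of length 2, and the DP table's final entry dp[5][8] is also 2, so no common subsequence is longer.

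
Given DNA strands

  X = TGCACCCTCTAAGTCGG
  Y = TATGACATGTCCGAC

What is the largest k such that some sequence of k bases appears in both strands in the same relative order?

9

Match T [1,3], then G [2,4], then C [3,6], then A [4,7], then T [10,8], then G [13,9], then T [14,10], then C [15,12], then G [16,13] — 9 bases in the same relative order in both. dp[17][15] = 9 confirms this is the maximum.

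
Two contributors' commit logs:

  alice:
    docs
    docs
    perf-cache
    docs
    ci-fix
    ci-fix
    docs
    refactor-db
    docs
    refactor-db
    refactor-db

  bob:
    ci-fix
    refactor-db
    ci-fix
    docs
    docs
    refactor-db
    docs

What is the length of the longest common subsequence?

Match ci-fix (alice #5, bob #1), ci-fix (alice #6, bob #3), docs (alice #7, bob #5), refactor-db (alice #8, bob #6), docs (alice #9, bob #7) — 5 commits in the same relative order in both. dp[11][7] = 5 confirms this is the maximum.

5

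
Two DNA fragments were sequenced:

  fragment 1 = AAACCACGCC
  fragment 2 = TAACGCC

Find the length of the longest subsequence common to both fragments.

Let dp[i][j] be the LCS length of the first i bases of fragment 1 and the first j bases of fragment 2. dp[i][j] = dp[i-1][j-1]+1 when the i-th and j-th bases match, else max(dp[i-1][j], dp[i][j-1]).
    ·  T  A  A  C  G  C  C
 ·  0  0  0  0  0  0  0  0
 A  0  0  1  1  1  1  1  1
 A  0  0  1  2  2  2  2  2
 A  0  0  1  2  2  2  2  2
 C  0  0  1  2  3  3  3  3
 C  0  0  1  2  3  3  4  4
 A  0  0  1  2  3  3  4  4
 C  0  0  1  2  3  3  4  5
 G  0  0  1  2  3  4  4  5
 C  0  0  1  2  3  4  5  5
 C  0  0  1  2  3  4  5  6
dp[10][7] = 6. One LCS (by backtracking along matches): AACGCC.

6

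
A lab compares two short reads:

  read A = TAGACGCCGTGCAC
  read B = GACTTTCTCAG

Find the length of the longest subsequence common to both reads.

One common subsequence of length 7: G [3,1], A [4,2], C [5,3], C [8,7], T [10,8], C [12,9], A [13,10], and the DP table's final entry dp[14][11] is also 7, so no common subsequence is longer.

7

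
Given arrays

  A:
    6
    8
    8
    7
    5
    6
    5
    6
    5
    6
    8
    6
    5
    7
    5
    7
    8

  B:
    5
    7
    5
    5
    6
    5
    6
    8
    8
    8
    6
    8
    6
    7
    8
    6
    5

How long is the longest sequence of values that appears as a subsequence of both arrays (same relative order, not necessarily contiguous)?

10

Taking 7 (A #4, B #2); then 5 (A #5, B #4); then 6 (A #6, B #5); then 5 (A #7, B #6); then 6 (A #8, B #7); then 6 (A #10, B #11); then 8 (A #11, B #12); then 6 (A #12, B #13); then 7 (A #14, B #14); then 5 (A #15, B #17) gives a common subsequence of length 10. The LCS DP gives dp[17][17] = 10, so this is optimal.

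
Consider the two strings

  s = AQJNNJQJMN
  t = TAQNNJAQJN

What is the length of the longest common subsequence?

8

Match A at s[1]=t[2] → Q at s[2]=t[3] → N at s[4]=t[4] → N at s[5]=t[5] → J at s[6]=t[6] → Q at s[7]=t[8] → J at s[8]=t[9] → N at s[10]=t[10] — 8 characters in the same relative order in both. Since dp[10][10] = 8, nothing longer is possible.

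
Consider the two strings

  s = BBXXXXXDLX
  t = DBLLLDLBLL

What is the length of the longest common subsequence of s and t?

3

Let dp[i][j] be the LCS length of the first i characters of s and the first j characters of t. dp[i][j] = dp[i-1][j-1]+1 when the i-th and j-th characters match, else max(dp[i-1][j], dp[i][j-1]).
    ·  D  B  L  L  L  D  L  B  L  L
 ·  0  0  0  0  0  0  0  0  0  0  0
 B  0  0  1  1  1  1  1  1  1  1  1
 B  0  0  1  1  1  1  1  1  2  2  2
 X  0  0  1  1  1  1  1  1  2  2  2
 X  0  0  1  1  1  1  1  1  2  2  2
 X  0  0  1  1  1  1  1  1  2  2  2
 X  0  0  1  1  1  1  1  1  2  2  2
 X  0  0  1  1  1  1  1  1  2  2  2
 D  0  1  1  1  1  1  2  2  2  2  2
 L  0  1  1  2  2  2  2  3  3  3  3
 X  0  1  1  2  2  2  2  3  3  3  3
dp[10][10] = 3. One LCS (by backtracking along matches): BBL.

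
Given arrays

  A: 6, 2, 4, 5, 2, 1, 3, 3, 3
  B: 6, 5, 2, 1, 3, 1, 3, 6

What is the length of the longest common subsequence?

6

Pick 6 at A[1]=B[1], then 5 at A[4]=B[2], then 2 at A[5]=B[3], then 1 at A[6]=B[4], then 3 at A[7]=B[5], then 3 at A[8]=B[7]; all 6 values appear in both, in order. Since dp[9][8] = 6, nothing longer is possible.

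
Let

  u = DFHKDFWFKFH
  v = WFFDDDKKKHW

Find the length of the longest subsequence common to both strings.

4

One common subsequence of length 4: D [1,6] → K [4,8] → K [9,9] → H [11,10]. dp[11][11] = 4 confirms this is the maximum.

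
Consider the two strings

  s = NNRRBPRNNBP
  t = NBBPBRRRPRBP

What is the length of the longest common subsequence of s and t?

7

One common subsequence of length 7: N (s #1, t #1); then R (s #3, t #7); then R (s #4, t #8); then P (s #6, t #9); then R (s #7, t #10); then B (s #10, t #11); then P (s #11, t #12), and the DP table's final entry dp[11][12] is also 7, so no common subsequence is longer.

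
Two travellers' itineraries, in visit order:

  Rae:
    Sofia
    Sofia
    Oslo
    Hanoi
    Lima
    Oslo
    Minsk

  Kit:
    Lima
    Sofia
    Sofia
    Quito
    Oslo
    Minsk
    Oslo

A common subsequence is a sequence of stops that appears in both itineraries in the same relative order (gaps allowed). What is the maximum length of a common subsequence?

Match Sofia (Rae #1, Kit #2), then Sofia (Rae #2, Kit #3), then Oslo (Rae #3, Kit #5), then Oslo (Rae #6, Kit #7) — 4 stops in the same relative order in both. Since dp[7][7] = 4, nothing longer is possible.

4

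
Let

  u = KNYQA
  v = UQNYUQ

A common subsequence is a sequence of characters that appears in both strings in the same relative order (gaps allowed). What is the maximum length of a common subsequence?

Let dp[i][j] be the LCS length of the first i characters of u and the first j characters of v. dp[i][j] = dp[i-1][j-1]+1 when the i-th and j-th characters match, else max(dp[i-1][j], dp[i][j-1]).
    ·  U  Q  N  Y  U  Q
 ·  0  0  0  0  0  0  0
 K  0  0  0  0  0  0  0
 N  0  0  0  1  1  1  1
 Y  0  0  0  1  2  2  2
 Q  0  0  1  1  2  2  3
 A  0  0  1  1  2  2  3
dp[5][6] = 3. One LCS (by backtracking along matches): NYQ.

3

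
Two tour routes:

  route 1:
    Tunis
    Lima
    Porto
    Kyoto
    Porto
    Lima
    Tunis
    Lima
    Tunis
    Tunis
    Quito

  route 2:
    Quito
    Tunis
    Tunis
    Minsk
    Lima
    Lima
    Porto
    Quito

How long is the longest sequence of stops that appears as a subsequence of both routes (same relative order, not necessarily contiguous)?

4

Taking Tunis (route 1 #1, route 2 #3), Lima (route 1 #2, route 2 #6), Porto (route 1 #5, route 2 #7), Quito (route 1 #11, route 2 #8) gives a common subsequence of length 4. The LCS DP gives dp[11][8] = 4, so this is optimal.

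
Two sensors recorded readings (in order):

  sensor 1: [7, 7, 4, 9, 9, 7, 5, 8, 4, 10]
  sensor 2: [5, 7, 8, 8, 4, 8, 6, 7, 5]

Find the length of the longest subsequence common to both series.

Let dp[i][j] be the LCS length of the first i values of sensor 1 and the first j values of sensor 2. dp[i][j] = dp[i-1][j-1]+1 when the i-th and j-th values match, else max(dp[i-1][j], dp[i][j-1]).
    ·  5  7  8  8  4  8  6  7  5
 ·  0  0  0  0  0  0  0  0  0  0
 7  0  0  1  1  1  1  1  1  1  1
 7  0  0  1  1  1  1  1  1  2  2
 4  0  0  1  1  1  2  2  2  2  2
 9  0  0  1  1  1  2  2  2  2  2
 9  0  0  1  1  1  2  2  2  2  2
 7  0  0  1  1  1  2  2  2  3  3
 5  0  1  1  1  1  2  2  2  3  4
 8  0  1  1  2  2  2  3  3  3  4
 4  0  1  1  2  2  3  3  3  3  4
10  0  1  1  2  2  3  3  3  3  4
dp[10][9] = 4. One LCS (by backtracking along matches): 7, 4, 7, 5.

4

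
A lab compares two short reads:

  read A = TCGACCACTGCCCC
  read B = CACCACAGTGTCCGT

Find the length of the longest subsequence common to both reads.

One common subsequence of length 10: C [2,1] → A [4,2] → C [5,3] → C [6,4] → A [7,5] → C [8,6] → T [9,9] → G [10,10] → C [11,12] → C [12,13]. The LCS DP gives dp[14][15] = 10, so this is optimal.

10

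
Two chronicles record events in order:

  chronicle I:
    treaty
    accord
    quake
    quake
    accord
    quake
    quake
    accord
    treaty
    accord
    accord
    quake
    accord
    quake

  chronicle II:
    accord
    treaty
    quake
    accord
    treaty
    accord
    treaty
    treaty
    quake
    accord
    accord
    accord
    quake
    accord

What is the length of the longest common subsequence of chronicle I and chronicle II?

9

Pick treaty (chronicle I #1, chronicle II #2), then accord (chronicle I #2, chronicle II #4), then accord (chronicle I #5, chronicle II #6), then quake (chronicle I #7, chronicle II #9), then accord (chronicle I #8, chronicle II #10), then accord (chronicle I #10, chronicle II #11), then accord (chronicle I #11, chronicle II #12), then quake (chronicle I #12, chronicle II #13), then accord (chronicle I #13, chronicle II #14); all 9 events appear in both, in order. Since dp[14][14] = 9, nothing longer is possible.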